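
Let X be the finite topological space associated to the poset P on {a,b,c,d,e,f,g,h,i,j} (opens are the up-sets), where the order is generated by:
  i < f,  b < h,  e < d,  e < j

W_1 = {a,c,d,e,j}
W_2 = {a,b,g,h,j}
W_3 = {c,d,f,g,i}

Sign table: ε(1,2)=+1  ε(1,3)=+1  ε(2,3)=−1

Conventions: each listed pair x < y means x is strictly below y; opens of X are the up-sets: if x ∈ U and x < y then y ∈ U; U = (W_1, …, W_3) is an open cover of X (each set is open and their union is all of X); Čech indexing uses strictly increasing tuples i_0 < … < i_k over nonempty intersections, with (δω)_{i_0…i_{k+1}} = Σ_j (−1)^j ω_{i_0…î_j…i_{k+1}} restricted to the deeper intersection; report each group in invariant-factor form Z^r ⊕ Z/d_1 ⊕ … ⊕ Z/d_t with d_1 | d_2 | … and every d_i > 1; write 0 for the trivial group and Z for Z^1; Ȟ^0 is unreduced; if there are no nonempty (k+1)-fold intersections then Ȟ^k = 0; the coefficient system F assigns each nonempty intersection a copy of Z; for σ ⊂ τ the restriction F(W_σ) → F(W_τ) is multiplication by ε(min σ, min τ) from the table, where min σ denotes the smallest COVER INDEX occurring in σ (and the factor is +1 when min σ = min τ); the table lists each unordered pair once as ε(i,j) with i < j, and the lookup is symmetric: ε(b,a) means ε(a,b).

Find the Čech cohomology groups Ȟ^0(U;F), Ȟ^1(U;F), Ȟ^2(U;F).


nerve simplices:
  W12={a,j} W13={c,d} W23={g}
C dims 3,3; δ0: rk 3, SNF 1^2·2
degree 0: 3−3−0 = 0 → Ȟ^0 ≅ 0
degree 1: 3−0−3 = 0 plus torsion [2] → Ȟ^1 ≅ Z/2
degree 2: 0−0−0 = 0 → Ȟ^2 ≅ 0

Ȟ^0 ≅ 0; Ȟ^1 ≅ Z/2; Ȟ^2 ≅ 0


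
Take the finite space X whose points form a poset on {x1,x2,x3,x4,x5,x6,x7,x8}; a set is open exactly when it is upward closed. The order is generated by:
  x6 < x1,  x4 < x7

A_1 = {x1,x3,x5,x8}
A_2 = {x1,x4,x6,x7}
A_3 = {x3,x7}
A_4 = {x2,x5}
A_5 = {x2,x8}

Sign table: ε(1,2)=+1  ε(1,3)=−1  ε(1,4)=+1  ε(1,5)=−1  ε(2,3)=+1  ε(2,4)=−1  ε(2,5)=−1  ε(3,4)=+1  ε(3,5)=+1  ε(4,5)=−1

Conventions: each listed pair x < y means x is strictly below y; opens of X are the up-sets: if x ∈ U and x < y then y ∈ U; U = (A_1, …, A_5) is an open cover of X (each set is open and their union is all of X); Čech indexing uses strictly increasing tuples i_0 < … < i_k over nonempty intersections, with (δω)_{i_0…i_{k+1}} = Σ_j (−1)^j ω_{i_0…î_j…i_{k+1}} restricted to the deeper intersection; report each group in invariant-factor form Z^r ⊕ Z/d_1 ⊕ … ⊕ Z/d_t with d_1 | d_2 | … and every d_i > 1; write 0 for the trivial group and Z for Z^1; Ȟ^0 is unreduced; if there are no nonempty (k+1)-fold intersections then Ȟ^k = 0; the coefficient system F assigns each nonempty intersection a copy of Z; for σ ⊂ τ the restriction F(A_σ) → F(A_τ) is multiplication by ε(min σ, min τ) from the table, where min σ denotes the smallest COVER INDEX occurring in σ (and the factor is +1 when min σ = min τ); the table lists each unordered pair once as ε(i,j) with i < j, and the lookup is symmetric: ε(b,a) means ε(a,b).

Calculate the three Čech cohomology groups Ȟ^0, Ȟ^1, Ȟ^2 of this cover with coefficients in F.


nerve simplices:
  A12={x1} A13={x3} A14={x5} A15={x8} A23={x7} A45={x2}
C dims 5,6; δ0: rk 5, SNF 1^4·2
degree 0: 5−5−0 = 0 → Ȟ^0 ≅ 0
degree 1: 6−0−5 = 1 plus torsion [2] → Ȟ^1 ≅ Z ⊕ Z/2
degree 2: 0−0−0 = 0 → Ȟ^2 ≅ 0

Ȟ^0 ≅ 0, Ȟ^1 ≅ Z ⊕ Z/2, Ȟ^2 ≅ 0


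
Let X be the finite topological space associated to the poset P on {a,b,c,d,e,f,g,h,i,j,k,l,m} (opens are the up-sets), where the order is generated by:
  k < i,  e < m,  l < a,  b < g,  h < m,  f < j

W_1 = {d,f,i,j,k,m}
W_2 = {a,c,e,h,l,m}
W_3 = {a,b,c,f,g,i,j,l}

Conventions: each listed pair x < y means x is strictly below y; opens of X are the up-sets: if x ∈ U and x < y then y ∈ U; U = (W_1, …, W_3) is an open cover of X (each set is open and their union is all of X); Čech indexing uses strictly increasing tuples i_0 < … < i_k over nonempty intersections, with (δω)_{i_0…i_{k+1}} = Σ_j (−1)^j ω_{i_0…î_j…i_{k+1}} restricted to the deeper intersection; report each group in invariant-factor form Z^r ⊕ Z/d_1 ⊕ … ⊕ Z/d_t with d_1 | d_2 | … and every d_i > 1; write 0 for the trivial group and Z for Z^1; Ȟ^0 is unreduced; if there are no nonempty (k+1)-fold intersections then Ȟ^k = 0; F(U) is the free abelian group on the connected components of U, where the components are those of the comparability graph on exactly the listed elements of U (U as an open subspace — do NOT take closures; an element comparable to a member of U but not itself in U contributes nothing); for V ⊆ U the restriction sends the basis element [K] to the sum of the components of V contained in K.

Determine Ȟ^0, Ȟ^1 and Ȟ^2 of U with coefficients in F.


Ȟ^0(U;F) ≅ Z^7, Ȟ^1(U;F) ≅ 0, Ȟ^2(U;F) ≅ 0

nerve of the cover:
  W12={m} W13={f,i,j} W23={a,c,l}
components per intersection:
  W1: {d} {f,j} {i,k} {m}
  W2: {a,l} {c} {e,h,m}
  W3: {a,l} {b,g} {c} {f,j} {i}
  W12: {m}
  W13: {f,j} {i}
  W23: {a,l} {c}
C dims 12,5; δ0: rk 5, SNF 1^5
Ȟ^0 = (12 − 5) − 0 = 7, so Ȟ^0 ≅ Z^7
Ȟ^1 = (5 − 0) − 5 = 0, so Ȟ^1 ≅ 0
Ȟ^2 = (0 − 0) − 0 = 0, so Ȟ^2 ≅ 0


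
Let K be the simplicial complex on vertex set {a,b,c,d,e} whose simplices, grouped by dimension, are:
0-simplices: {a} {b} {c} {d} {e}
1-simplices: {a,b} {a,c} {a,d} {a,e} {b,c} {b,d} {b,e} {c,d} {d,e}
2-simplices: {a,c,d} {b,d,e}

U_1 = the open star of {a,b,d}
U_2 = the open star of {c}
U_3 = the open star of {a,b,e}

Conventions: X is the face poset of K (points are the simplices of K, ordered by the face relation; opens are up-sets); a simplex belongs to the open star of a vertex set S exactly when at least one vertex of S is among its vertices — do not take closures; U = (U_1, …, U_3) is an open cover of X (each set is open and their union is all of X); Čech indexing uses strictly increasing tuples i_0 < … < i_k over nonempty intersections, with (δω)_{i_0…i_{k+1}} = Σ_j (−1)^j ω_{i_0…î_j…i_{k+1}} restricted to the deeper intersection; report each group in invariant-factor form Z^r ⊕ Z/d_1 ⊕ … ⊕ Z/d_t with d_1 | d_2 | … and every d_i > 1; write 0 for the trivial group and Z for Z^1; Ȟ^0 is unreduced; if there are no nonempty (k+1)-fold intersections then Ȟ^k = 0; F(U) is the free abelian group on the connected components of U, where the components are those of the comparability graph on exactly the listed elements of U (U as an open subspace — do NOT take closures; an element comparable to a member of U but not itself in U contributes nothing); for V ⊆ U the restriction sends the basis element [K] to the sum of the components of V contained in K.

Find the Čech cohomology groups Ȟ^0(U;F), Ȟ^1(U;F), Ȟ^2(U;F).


Ȟ^0 ≅ Z, Ȟ^1 ≅ Z, Ȟ^2 ≅ 0

cover nerve:
  U1={{a},{b},{d},{a,b},{a,c},{a,d},{a,e},{b,c},{b,d},{b,e},{c,d},{d,e},{a,c,d},{b,d,e}} U2={{c},{a,c},{b,c},{c,d},{a,c,d}} U3={{a},{b},{e},{a,b},{a,c},{a,d},{a,e},{b,c},{b,d},{b,e},{d,e},{a,c,d},{b,d,e}}
  U12={{a,c},{b,c},{c,d},{a,c,d}} U13={{a},{b},{a,b},{a,c},{a,d},{a,e},{b,c},{b,d},{b,e},{d,e},{a,c,d},{b,d,e}} U23={{a,c},{b,c},{a,c,d}}
  U123={{a,c},{b,c},{a,c,d}}
components per intersection:
  U1: {{a},{b},{d},{a,b},{a,c},{a,d},{a,e},{b,c},{b,d},{b,e},{c,d},{d,e},{a,c,d},{b,d,e}}
  U2: {{c},{a,c},{b,c},{c,d},{a,c,d}}
  U3: {{a},{b},{e},{a,b},{a,c},{a,d},{a,e},{b,c},{b,d},{b,e},{d,e},{a,c,d},{b,d,e}}
  U12: {{a,c},{c,d},{a,c,d}} {{b,c}}
  U13: {{a},{b},{a,b},{a,c},{a,d},{a,e},{b,c},{b,d},{b,e},{d,e},{a,c,d},{b,d,e}}
  U23: {{a,c},{a,c,d}} {{b,c}}
  U123: {{a,c},{a,c,d}} {{b,c}}
C dims 3,5,2; δ0: rk 2, SNF 1^2; δ1: rk 2, SNF 1^2
Ȟ^0: (3−2)−0=1 ⇒ Z
Ȟ^1: (5−2)−2=1 ⇒ Z
Ȟ^2: (2−0)−2=0 ⇒ 0


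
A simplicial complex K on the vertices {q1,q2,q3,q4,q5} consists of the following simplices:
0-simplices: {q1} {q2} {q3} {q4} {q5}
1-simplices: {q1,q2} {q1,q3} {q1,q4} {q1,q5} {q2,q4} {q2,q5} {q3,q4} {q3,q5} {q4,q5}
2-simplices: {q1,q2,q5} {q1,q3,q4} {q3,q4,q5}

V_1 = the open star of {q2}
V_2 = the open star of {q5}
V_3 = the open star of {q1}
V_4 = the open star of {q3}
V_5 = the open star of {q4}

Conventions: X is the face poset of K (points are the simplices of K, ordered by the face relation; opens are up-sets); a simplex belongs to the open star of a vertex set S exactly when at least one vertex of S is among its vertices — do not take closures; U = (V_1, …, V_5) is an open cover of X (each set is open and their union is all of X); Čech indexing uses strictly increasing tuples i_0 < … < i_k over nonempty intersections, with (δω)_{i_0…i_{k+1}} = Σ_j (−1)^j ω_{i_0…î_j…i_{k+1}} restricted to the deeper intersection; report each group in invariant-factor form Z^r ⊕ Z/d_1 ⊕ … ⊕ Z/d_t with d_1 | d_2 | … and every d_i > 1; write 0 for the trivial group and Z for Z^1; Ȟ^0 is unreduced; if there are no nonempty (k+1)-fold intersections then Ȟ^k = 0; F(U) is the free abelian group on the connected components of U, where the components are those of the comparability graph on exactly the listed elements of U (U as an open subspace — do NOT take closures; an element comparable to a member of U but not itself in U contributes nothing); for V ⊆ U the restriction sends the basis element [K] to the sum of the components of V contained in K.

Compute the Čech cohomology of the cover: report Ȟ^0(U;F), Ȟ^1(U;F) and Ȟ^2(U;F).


Ȟ^0 = Z,  Ȟ^1 = Z^2,  Ȟ^2 = 0

cover nerve:
  V1={{q2},{q1,q2},{q2,q4},{q2,q5},{q1,q2,q5}} V2={{q5},{q1,q5},{q2,q5},{q3,q5},{q4,q5},{q1,q2,q5},{q3,q4,q5}} V3={{q1},{q1,q2},{q1,q3},{q1,q4},{q1,q5},{q1,q2,q5},{q1,q3,q4}} V4={{q3},{q1,q3},{q3,q4},{q3,q5},{q1,q3,q4},{q3,q4,q5}} V5={{q4},{q1,q4},{q2,q4},{q3,q4},{q4,q5},{q1,q3,q4},{q3,q4,q5}}
  V12={{q2,q5},{q1,q2,q5}} V13={{q1,q2},{q1,q2,q5}} V15={{q2,q4}} V23={{q1,q5},{q1,q2,q5}} V24={{q3,q5},{q3,q4,q5}} V25={{q4,q5},{q3,q4,q5}} V34={{q1,q3},{q1,q3,q4}} V35={{q1,q4},{q1,q3,q4}} V45={{q3,q4},{q1,q3,q4},{q3,q4,q5}}
  V123={{q1,q2,q5}} V245={{q3,q4,q5}} V345={{q1,q3,q4}}
components per intersection:
  V1: {{q2},{q1,q2},{q2,q4},{q2,q5},{q1,q2,q5}}
  V2: {{q5},{q1,q5},{q2,q5},{q3,q5},{q4,q5},{q1,q2,q5},{q3,q4,q5}}
  V3: {{q1},{q1,q2},{q1,q3},{q1,q4},{q1,q5},{q1,q2,q5},{q1,q3,q4}}
  V4: {{q3},{q1,q3},{q3,q4},{q3,q5},{q1,q3,q4},{q3,q4,q5}}
  V5: {{q4},{q1,q4},{q2,q4},{q3,q4},{q4,q5},{q1,q3,q4},{q3,q4,q5}}
  V12: {{q2,q5},{q1,q2,q5}}
  V13: {{q1,q2},{q1,q2,q5}}
  V15: {{q2,q4}}
  V23: {{q1,q5},{q1,q2,q5}}
  V24: {{q3,q5},{q3,q4,q5}}
  V25: {{q4,q5},{q3,q4,q5}}
  V34: {{q1,q3},{q1,q3,q4}}
  V35: {{q1,q4},{q1,q3,q4}}
  V45: {{q3,q4},{q1,q3,q4},{q3,q4,q5}}
  V123: {{q1,q2,q5}}
  V245: {{q3,q4,q5}}
  V345: {{q1,q3,q4}}
C dims 5,9,3; δ0: rk 4, SNF 1^4; δ1: rk 3, SNF 1^3
Ȟ^0: (5−4)−0=1 ⇒ Z
Ȟ^1: (9−3)−4=2 ⇒ Z^2
Ȟ^2: (3−0)−3=0 ⇒ 0


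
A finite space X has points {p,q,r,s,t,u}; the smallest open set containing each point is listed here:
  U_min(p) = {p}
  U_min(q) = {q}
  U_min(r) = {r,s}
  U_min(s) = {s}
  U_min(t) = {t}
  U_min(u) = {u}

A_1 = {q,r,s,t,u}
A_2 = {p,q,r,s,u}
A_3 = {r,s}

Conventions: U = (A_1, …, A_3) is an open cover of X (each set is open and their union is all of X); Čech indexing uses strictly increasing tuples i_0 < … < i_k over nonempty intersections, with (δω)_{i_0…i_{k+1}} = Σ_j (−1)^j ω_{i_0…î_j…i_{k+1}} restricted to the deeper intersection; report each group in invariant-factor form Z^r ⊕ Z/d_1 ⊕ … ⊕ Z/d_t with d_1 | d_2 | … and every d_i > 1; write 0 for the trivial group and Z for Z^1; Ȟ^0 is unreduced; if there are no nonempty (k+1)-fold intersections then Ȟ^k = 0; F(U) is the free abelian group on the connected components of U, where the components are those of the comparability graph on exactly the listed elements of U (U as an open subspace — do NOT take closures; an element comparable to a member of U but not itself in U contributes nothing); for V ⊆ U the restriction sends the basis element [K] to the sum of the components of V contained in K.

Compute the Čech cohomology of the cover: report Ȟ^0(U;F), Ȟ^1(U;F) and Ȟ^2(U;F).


Ȟ^0(U;F) ≅ Z^5, Ȟ^1(U;F) ≅ 0, Ȟ^2(U;F) ≅ 0

cover nerve:
  A12={q,r,s,u} A13={r,s} A23={r,s}
  A123={r,s}
components per intersection:
  A1: {q} {r,s} {t} {u}
  A2: {p} {q} {r,s} {u}
  A3: {r,s}
  A12: {q} {r,s} {u}
  A13: {r,s}
  A23: {r,s}
  A123: {r,s}
C dims 9,5,1; δ0: rk 4, SNF 1^4; δ1: rk 1, SNF 1^1
Ȟ^0: (9−4)−0=5 ⇒ Z^5
Ȟ^1: (5−1)−4=0 ⇒ 0
Ȟ^2: (1−0)−1=0 ⇒ 0


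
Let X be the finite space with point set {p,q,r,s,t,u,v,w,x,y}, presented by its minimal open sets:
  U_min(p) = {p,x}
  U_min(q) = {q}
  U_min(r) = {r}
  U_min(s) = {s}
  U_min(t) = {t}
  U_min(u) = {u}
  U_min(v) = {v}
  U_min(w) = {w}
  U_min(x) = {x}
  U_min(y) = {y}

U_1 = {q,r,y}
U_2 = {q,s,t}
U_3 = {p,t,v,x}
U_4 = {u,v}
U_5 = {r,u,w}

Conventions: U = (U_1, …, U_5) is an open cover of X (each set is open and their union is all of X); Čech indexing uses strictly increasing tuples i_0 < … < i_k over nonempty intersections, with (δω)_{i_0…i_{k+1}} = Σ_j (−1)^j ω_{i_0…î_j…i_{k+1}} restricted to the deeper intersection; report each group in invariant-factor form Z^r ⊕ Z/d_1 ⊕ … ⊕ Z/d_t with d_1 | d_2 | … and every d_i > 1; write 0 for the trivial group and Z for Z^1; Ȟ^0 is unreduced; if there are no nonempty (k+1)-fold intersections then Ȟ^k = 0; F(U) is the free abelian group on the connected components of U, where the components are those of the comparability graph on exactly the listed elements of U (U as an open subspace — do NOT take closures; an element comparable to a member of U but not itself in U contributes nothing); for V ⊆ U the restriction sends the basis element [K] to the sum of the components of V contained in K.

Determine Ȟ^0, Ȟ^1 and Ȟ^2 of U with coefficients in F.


Ȟ^0(U;F) ≅ Z^9; Ȟ^1(U;F) ≅ 0; Ȟ^2(U;F) ≅ 0

nonempty intersections:
  U12={q} U15={r} U23={t} U34={v} U45={u}
components per intersection:
  U1: {q} {r} {y}
  U2: {q} {s} {t}
  U3: {p,x} {t} {v}
  U4: {u} {v}
  U5: {r} {u} {w}
  U12: {q}
  U15: {r}
  U23: {t}
  U34: {v}
  U45: {u}
C dims 14,5; δ0: rk 5, SNF 1^5
Ȟ^0: (14−5)−0=9 ⇒ Z^9
Ȟ^1: (5−0)−5=0 ⇒ 0
Ȟ^2: (0−0)−0=0 ⇒ 0


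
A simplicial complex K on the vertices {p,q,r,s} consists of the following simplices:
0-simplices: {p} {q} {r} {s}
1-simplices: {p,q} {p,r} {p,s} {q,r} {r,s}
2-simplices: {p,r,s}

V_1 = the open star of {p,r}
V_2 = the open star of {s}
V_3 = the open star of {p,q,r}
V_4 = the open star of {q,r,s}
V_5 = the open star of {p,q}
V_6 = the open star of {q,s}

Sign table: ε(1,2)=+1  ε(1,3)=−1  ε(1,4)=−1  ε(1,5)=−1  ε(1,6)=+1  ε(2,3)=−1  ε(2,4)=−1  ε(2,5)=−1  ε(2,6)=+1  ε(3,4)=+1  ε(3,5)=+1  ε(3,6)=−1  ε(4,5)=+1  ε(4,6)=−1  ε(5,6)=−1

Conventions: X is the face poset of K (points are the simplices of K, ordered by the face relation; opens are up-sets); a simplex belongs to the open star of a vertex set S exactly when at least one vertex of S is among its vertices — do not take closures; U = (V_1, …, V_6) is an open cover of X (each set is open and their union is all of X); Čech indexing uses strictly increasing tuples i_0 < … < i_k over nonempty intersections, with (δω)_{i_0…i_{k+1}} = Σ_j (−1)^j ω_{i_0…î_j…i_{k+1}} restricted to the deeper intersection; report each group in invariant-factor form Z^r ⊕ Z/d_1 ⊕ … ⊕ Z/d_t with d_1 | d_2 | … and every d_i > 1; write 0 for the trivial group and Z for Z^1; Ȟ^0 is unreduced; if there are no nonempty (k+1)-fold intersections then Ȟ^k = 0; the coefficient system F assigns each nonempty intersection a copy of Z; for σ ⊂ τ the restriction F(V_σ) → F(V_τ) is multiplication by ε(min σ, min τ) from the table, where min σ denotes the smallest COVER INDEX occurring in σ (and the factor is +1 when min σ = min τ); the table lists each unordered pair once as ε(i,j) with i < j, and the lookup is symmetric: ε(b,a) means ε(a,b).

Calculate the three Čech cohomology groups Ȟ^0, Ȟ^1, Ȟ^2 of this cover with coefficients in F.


nonempty overlaps:
  V1={{p},{r},{p,q},{p,r},{p,s},{q,r},{r,s},{p,r,s}} V2={{s},{p,s},{r,s},{p,r,s}} V3={{p},{q},{r},{p,q},{p,r},{p,s},{q,r},{r,s},{p,r,s}} V4={{q},{r},{s},{p,q},{p,r},{p,s},{q,r},{r,s},{p,r,s}} V5={{p},{q},{p,q},{p,r},{p,s},{q,r},{p,r,s}} V6={{q},{s},{p,q},{p,s},{q,r},{r,s},{p,r,s}}
  V12={{p,s},{r,s},{p,r,s}} V13={{p},{r},{p,q},{p,r},{p,s},{q,r},{r,s},{p,r,s}} V14={{r},{p,q},{p,r},{p,s},{q,r},{r,s},{p,r,s}} V15={{p},{p,q},{p,r},{p,s},{q,r},{p,r,s}} V16={{p,q},{p,s},{q,r},{r,s},{p,r,s}} V23={{p,s},{r,s},{p,r,s}} V24={{s},{p,s},{r,s},{p,r,s}} V25={{p,s},{p,r,s}} V26={{s},{p,s},{r,s},{p,r,s}} V34={{q},{r},{p,q},{p,r},{p,s},{q,r},{r,s},{p,r,s}} V35={{p},{q},{p,q},{p,r},{p,s},{q,r},{p,r,s}} V36={{q},{p,q},{p,s},{q,r},{r,s},{p,r,s}} V45={{q},{p,q},{p,r},{p,s},{q,r},{p,r,s}} V46={{q},{s},{p,q},{p,s},{q,r},{r,s},{p,r,s}} V56={{q},{p,q},{p,s},{q,r},{p,r,s}}
  V123={{p,s},{r,s},{p,r,s}} V124={{p,s},{r,s},{p,r,s}} V125={{p,s},{p,r,s}} V126={{p,s},{r,s},{p,r,s}} V134={{r},{p,q},{p,r},{p,s},{q,r},{r,s},{p,r,s}} V135={{p},{p,q},{p,r},{p,s},{q,r},{p,r,s}} V136={{p,q},{p,s},{q,r},{r,s},{p,r,s}} V145={{p,q},{p,r},{p,s},{q,r},{p,r,s}} V146={{p,q},{p,s},{q,r},{r,s},{p,r,s}} V156={{p,q},{p,s},{q,r},{p,r,s}} V234={{p,s},{r,s},{p,r,s}} V235={{p,s},{p,r,s}} V236={{p,s},{r,s},{p,r,s}} V245={{p,s},{p,r,s}} V246={{s},{p,s},{r,s},{p,r,s}} V256={{p,s},{p,r,s}} V345={{q},{p,q},{p,r},{p,s},{q,r},{p,r,s}} V346={{q},{p,q},{p,s},{q,r},{r,s},{p,r,s}} V356={{q},{p,q},{p,s},{q,r},{p,r,s}} V456={{q},{p,q},{p,s},{q,r},{p,r,s}}
  V1234={{p,s},{r,s},{p,r,s}} V1235={{p,s},{p,r,s}} V1236={{p,s},{r,s},{p,r,s}} V1245={{p,s},{p,r,s}} V1246={{p,s},{r,s},{p,r,s}} V1256={{p,s},{p,r,s}} V1345={{p,q},{p,r},{p,s},{q,r},{p,r,s}} V1346={{p,q},{p,s},{q,r},{r,s},{p,r,s}} V1356={{p,q},{p,s},{q,r},{p,r,s}} V1456={{p,q},{p,s},{q,r},{p,r,s}} V2345={{p,s},{p,r,s}} V2346={{p,s},{r,s},{p,r,s}} V2356={{p,s},{p,r,s}} V2456={{p,s},{p,r,s}} V3456={{q},{p,q},{p,s},{q,r},{p,r,s}}
  V12345={{p,s},{p,r,s}} V12346={{p,s},{r,s},{p,r,s}} V12356={{p,s},{p,r,s}} V12456={{p,s},{p,r,s}} V13456={{p,q},{p,s},{q,r},{p,r,s}} V23456={{p,s},{p,r,s}}
  V123456={{p,s},{p,r,s}}
C dims 6,15,20,15; δ0: rk 5, SNF 1^5; δ1: rk 10, SNF 1^10; δ2: rk 10, SNF 1^10
degree 0: 6−5−0 = 1 → Ȟ^0 ≅ Z
degree 1: 15−10−5 = 0 → Ȟ^1 ≅ 0
degree 2: 20−10−10 = 0 → Ȟ^2 ≅ 0

Ȟ^0 ≅ Z; Ȟ^1 ≅ 0; Ȟ^2 ≅ 0


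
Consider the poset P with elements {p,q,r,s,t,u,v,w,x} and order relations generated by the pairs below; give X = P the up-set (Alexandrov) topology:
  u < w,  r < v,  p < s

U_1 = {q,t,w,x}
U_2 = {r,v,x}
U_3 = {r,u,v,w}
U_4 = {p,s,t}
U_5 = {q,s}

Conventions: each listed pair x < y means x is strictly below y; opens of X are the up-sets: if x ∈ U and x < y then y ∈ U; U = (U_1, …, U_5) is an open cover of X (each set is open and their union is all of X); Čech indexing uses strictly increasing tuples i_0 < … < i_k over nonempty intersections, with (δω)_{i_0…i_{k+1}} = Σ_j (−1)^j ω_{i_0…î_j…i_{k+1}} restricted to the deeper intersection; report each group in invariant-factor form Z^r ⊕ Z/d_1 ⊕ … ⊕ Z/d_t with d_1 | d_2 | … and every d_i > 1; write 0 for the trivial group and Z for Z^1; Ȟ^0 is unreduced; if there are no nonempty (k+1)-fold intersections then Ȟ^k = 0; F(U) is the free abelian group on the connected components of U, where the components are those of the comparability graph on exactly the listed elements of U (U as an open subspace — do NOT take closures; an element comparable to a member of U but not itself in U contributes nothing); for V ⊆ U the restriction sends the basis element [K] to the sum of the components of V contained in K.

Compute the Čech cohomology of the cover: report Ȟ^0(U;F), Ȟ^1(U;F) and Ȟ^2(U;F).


Ȟ^0(U;F) ≅ Z^6,  Ȟ^1(U;F) ≅ 0,  Ȟ^2(U;F) ≅ 0

nonempty intersections:
  U12={x} U13={w} U14={t} U15={q} U23={r,v} U45={s}
components per intersection:
  U1: {q} {t} {w} {x}
  U2: {r,v} {x}
  U3: {r,v} {u,w}
  U4: {p,s} {t}
  U5: {q} {s}
  U12: {x}
  U13: {w}
  U14: {t}
  U15: {q}
  U23: {r,v}
  U45: {s}
C dims 12,6; δ0: rk 6, SNF 1^6
Ȟ^0: (12−6)−0=6 ⇒ Z^6
Ȟ^1: (6−0)−6=0 ⇒ 0
Ȟ^2: (0−0)−0=0 ⇒ 0


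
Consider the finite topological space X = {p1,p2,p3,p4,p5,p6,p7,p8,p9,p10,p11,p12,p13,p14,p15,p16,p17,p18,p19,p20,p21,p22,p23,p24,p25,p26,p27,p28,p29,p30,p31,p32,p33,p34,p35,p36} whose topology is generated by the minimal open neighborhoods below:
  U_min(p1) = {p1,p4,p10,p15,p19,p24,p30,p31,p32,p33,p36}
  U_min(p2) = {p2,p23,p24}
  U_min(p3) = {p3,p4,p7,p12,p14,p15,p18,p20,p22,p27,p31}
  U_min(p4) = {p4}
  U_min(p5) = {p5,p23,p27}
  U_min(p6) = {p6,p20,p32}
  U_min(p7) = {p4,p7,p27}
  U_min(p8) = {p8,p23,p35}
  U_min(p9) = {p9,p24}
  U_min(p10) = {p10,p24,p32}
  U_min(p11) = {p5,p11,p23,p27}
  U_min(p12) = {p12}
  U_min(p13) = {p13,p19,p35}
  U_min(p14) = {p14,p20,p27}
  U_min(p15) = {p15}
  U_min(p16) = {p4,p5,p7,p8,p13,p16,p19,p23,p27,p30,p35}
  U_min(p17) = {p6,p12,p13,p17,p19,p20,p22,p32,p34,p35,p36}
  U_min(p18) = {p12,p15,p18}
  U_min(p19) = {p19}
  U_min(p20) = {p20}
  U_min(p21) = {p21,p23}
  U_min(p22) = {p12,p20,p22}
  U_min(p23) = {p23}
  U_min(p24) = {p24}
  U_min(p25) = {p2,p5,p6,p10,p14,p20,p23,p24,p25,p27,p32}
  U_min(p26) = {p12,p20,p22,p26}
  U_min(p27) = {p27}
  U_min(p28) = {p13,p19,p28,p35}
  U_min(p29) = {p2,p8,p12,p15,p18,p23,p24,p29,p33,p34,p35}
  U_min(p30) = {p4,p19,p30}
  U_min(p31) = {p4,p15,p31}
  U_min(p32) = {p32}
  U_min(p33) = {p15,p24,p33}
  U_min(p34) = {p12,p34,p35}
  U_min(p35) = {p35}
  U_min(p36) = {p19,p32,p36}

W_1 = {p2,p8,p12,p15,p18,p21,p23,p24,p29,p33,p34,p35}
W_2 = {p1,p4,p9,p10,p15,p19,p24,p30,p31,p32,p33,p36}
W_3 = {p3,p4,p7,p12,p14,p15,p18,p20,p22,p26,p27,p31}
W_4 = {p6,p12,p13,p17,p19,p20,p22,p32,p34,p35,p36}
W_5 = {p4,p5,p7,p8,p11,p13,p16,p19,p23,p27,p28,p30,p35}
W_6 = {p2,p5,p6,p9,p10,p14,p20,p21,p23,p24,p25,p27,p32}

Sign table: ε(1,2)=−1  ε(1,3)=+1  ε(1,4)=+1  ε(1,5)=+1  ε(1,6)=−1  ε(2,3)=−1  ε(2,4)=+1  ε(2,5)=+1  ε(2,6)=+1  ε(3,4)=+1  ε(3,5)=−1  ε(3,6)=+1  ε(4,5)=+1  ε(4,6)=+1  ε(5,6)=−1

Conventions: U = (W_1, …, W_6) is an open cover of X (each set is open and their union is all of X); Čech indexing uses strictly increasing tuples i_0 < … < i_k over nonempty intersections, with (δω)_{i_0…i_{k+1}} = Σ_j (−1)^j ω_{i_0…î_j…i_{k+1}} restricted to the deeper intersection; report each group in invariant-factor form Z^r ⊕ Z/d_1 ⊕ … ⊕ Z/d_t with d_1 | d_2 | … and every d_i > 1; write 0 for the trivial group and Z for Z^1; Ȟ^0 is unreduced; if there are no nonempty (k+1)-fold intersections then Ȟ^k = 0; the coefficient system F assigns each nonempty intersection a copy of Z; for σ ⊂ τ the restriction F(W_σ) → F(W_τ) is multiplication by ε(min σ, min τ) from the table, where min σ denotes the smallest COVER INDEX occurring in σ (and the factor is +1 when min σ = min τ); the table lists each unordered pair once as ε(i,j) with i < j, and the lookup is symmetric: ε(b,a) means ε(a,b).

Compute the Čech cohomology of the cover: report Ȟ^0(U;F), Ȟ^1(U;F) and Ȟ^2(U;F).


Ȟ^0 = 0, Ȟ^1 = Z/2 and Ȟ^2 = Z

intersection data:
  W12={p15,p24,p33} W13={p12,p15,p18} W14={p12,p34,p35} W15={p8,p23,p35} W16={p2,p21,p23,p24} W23={p4,p15,p31} W24={p19,p32,p36} W25={p4,p19,p30} W26={p9,p10,p24,p32} W34={p12,p20,p22} W35={p4,p7,p27} W36={p14,p20,p27} W45={p13,p19,p35} W46={p6,p20,p32} W56={p5,p23,p27}
  W123={p15} W126={p24} W134={p12} W145={p35} W156={p23} W235={p4} W245={p19} W246={p32} W346={p20} W356={p27}
C dims 6,15,10; δ0: rk 6, SNF 1^5·2; δ1: rk 9, SNF 1^9
Ȟ^0 = (6 − 6) − 0 = 0, so Ȟ^0 ≅ 0
Ȟ^1 = (15 − 9) − 6 = 0 plus torsion [2], so Ȟ^1 ≅ Z/2
Ȟ^2 = (10 − 0) − 9 = 1, so Ȟ^2 ≅ Z


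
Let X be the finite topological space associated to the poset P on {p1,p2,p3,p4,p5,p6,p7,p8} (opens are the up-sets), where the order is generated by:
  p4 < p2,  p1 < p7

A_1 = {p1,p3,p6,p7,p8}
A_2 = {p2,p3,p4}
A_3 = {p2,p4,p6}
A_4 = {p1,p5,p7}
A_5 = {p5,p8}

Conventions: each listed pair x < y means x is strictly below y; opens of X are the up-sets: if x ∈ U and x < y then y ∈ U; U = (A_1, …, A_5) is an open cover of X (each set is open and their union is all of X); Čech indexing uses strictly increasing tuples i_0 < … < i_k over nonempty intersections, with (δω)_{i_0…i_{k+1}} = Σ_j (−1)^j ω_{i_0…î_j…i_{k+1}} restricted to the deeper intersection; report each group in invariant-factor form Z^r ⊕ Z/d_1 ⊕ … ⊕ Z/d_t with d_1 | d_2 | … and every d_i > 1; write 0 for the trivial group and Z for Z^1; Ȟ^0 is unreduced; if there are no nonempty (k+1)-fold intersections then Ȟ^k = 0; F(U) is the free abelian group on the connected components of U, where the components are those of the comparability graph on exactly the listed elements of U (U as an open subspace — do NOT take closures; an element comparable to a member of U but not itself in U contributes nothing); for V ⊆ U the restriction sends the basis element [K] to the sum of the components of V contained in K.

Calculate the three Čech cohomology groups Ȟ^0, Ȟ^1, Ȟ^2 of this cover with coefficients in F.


Ȟ^0 = Z^6; Ȟ^1 = 0; Ȟ^2 = 0

cover nerve:
  A12={p3} A13={p6} A14={p1,p7} A15={p8} A23={p2,p4} A45={p5}
components per intersection:
  A1: {p1,p7} {p3} {p6} {p8}
  A2: {p2,p4} {p3}
  A3: {p2,p4} {p6}
  A4: {p1,p7} {p5}
  A5: {p5} {p8}
  A12: {p3}
  A13: {p6}
  A14: {p1,p7}
  A15: {p8}
  A23: {p2,p4}
  A45: {p5}
C dims 12,6; δ0: rk 6, SNF 1^6
Ȟ^0: (12−6)−0=6 ⇒ Z^6
Ȟ^1: (6−0)−6=0 ⇒ 0
Ȟ^2: (0−0)−0=0 ⇒ 0


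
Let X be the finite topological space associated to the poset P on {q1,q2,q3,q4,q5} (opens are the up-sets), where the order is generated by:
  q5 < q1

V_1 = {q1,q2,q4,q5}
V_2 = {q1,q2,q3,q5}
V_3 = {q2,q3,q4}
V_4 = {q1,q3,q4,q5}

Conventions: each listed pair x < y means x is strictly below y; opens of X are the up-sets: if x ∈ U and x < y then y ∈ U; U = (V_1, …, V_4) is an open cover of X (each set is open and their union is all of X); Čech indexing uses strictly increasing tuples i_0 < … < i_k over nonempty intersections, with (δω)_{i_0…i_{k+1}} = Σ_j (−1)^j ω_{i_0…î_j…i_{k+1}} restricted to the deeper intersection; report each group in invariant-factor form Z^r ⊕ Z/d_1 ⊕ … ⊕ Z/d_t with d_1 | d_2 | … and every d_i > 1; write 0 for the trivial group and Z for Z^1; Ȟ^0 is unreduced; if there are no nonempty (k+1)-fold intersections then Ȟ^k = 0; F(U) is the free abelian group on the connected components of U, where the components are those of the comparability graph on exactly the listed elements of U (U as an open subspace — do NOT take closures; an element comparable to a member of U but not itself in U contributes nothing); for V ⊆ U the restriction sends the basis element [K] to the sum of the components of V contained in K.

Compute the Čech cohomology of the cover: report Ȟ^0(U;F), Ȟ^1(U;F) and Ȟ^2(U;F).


cover nerve:
  V12={q1,q2,q5} V13={q2,q4} V14={q1,q4,q5} V23={q2,q3} V24={q1,q3,q5} V34={q3,q4}
  V123={q2} V124={q1,q5} V134={q4} V234={q3}
components per intersection:
  V1: {q1,q5} {q2} {q4}
  V2: {q1,q5} {q2} {q3}
  V3: {q2} {q3} {q4}
  V4: {q1,q5} {q3} {q4}
  V12: {q1,q5} {q2}
  V13: {q2} {q4}
  V14: {q1,q5} {q4}
  V23: {q2} {q3}
  V24: {q1,q5} {q3}
  V34: {q3} {q4}
  V123: {q2}
  V124: {q1,q5}
  V134: {q4}
  V234: {q3}
C dims 12,12,4; δ0: rk 8, SNF 1^8; δ1: rk 4, SNF 1^4
Ȟ^0: (12−8)−0=4 ⇒ Z^4
Ȟ^1: (12−4)−8=0 ⇒ 0
Ȟ^2: (4−0)−4=0 ⇒ 0

Ȟ^0 = Z^4, Ȟ^1 = 0 and Ȟ^2 = 0


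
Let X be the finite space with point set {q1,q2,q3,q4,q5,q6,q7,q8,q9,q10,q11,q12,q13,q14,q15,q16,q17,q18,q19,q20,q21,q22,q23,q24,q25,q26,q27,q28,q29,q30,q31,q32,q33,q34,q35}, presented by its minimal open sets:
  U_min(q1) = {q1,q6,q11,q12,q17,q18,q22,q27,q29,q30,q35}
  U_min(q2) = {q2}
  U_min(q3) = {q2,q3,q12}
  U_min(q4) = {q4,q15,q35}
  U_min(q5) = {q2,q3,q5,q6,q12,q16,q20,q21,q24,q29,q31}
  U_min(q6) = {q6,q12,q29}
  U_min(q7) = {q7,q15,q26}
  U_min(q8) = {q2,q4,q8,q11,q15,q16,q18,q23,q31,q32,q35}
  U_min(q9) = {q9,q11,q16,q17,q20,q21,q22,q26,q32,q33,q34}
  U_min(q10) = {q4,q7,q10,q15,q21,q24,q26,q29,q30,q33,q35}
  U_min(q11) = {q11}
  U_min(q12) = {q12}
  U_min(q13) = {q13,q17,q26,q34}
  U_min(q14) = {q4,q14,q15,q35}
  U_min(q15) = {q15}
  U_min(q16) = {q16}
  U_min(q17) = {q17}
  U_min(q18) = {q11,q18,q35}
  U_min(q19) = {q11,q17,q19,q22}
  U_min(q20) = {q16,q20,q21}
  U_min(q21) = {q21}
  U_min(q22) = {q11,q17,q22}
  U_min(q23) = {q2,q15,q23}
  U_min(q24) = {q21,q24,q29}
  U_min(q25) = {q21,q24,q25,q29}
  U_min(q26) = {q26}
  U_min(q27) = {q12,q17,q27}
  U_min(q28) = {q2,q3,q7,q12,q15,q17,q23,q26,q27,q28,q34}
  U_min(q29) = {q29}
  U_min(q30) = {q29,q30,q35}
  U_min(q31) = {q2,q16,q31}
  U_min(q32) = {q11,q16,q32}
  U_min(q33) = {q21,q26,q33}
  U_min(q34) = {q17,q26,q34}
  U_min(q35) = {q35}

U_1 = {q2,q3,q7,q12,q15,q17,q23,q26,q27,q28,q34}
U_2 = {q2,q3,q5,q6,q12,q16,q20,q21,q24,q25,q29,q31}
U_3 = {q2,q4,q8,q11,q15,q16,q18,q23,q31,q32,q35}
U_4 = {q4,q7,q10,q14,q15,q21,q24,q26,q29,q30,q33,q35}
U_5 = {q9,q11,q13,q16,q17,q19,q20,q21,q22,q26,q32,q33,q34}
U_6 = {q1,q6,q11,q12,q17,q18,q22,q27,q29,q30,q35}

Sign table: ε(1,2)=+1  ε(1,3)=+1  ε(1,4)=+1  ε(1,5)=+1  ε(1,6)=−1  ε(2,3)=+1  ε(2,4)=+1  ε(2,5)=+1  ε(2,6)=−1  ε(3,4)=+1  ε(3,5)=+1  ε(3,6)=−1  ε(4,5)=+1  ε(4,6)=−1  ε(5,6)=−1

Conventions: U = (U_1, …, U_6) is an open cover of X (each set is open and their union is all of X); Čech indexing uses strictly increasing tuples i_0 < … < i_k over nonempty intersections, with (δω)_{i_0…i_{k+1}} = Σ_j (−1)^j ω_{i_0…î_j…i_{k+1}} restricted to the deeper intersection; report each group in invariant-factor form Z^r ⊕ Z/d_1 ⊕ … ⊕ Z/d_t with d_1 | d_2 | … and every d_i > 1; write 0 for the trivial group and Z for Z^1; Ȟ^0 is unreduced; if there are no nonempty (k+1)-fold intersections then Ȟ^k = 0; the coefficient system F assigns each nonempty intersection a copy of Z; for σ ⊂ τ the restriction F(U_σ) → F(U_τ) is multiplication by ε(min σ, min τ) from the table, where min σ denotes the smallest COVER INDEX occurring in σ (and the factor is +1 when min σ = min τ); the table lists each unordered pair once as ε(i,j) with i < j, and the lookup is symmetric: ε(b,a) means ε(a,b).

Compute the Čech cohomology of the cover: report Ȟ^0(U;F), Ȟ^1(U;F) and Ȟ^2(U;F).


Ȟ^0 ≅ Z; Ȟ^1 ≅ 0; Ȟ^2 ≅ Z/2

nonempty intersections:
  U12={q2,q3,q12} U13={q2,q15,q23} U14={q7,q15,q26} U15={q17,q26,q34} U16={q12,q17,q27} U23={q2,q16,q31} U24={q21,q24,q29} U25={q16,q20,q21} U26={q6,q12,q29} U34={q4,q15,q35} U35={q11,q16,q32} U36={q11,q18,q35} U45={q21,q26,q33} U46={q29,q30,q35} U56={q11,q17,q22}
  U123={q2} U126={q12} U134={q15} U145={q26} U156={q17} U235={q16} U245={q21} U246={q29} U346={q35} U356={q11}
C dims 6,15,10; δ0: rk 5, SNF 1^5; δ1: rk 10, SNF 1^9·2
Ȟ^0: (6−5)−0=1 ⇒ Z
Ȟ^1: (15−10)−5=0 ⇒ 0
Ȟ^2: (10−0)−10=0 plus torsion [2] ⇒ Z/2


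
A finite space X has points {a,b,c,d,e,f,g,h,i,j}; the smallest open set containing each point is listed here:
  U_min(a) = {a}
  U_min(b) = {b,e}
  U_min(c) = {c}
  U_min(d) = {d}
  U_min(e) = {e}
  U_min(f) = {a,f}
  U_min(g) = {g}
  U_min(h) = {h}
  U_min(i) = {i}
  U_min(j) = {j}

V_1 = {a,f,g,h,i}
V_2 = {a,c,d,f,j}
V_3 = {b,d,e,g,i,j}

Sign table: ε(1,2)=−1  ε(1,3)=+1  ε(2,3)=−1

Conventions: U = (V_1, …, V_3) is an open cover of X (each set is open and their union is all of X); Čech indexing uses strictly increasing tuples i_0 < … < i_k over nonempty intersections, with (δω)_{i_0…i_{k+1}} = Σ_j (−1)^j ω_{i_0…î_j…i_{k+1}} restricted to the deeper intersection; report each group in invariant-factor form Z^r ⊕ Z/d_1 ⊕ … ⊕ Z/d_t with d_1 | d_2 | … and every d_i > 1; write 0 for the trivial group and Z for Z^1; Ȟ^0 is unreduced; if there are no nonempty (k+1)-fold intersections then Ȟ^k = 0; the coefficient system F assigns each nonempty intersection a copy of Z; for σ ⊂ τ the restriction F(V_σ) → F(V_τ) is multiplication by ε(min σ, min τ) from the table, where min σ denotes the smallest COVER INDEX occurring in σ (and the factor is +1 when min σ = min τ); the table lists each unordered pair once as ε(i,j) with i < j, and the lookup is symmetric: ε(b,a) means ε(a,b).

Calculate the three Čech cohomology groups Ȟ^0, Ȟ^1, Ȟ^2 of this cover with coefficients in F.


Ȟ^0 = Z, Ȟ^1 = Z and Ȟ^2 = 0

nonempty intersections:
  V12={a,f} V13={g,i} V23={d,j}
C dims 3,3; δ0: rk 2, SNF 1^2
Ȟ^0: (3−2)−0=1 ⇒ Z
Ȟ^1: (3−0)−2=1 ⇒ Z
Ȟ^2: (0−0)−0=0 ⇒ 0


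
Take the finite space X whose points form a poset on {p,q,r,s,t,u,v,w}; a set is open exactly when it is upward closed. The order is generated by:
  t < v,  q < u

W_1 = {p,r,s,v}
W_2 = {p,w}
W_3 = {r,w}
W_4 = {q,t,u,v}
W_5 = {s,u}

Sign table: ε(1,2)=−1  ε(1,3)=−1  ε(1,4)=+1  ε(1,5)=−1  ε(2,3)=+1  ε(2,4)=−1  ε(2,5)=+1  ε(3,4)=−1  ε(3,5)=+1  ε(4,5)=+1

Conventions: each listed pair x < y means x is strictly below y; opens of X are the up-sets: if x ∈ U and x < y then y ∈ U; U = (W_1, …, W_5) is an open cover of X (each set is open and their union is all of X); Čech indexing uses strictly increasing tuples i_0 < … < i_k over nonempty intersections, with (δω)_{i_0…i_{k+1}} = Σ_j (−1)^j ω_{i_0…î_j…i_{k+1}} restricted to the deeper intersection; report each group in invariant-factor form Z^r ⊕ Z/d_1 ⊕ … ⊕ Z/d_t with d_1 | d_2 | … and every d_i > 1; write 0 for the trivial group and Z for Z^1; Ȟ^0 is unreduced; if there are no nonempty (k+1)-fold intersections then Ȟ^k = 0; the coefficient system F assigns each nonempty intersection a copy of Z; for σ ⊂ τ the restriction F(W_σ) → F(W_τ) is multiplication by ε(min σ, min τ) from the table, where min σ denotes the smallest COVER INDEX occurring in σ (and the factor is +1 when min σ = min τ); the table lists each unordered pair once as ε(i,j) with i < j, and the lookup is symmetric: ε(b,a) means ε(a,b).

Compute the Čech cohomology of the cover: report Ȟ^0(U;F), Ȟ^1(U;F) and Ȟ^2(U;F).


Ȟ^0 ≅ 0; Ȟ^1 ≅ Z ⊕ Z/2; Ȟ^2 ≅ 0

cover nerve:
  W12={p} W13={r} W14={v} W15={s} W23={w} W45={u}
C dims 5,6; δ0: rk 5, SNF 1^4·2
Ȟ^0: (5−5)−0=0 ⇒ 0
Ȟ^1: (6−0)−5=1 plus torsion [2] ⇒ Z ⊕ Z/2
Ȟ^2: (0−0)−0=0 ⇒ 0


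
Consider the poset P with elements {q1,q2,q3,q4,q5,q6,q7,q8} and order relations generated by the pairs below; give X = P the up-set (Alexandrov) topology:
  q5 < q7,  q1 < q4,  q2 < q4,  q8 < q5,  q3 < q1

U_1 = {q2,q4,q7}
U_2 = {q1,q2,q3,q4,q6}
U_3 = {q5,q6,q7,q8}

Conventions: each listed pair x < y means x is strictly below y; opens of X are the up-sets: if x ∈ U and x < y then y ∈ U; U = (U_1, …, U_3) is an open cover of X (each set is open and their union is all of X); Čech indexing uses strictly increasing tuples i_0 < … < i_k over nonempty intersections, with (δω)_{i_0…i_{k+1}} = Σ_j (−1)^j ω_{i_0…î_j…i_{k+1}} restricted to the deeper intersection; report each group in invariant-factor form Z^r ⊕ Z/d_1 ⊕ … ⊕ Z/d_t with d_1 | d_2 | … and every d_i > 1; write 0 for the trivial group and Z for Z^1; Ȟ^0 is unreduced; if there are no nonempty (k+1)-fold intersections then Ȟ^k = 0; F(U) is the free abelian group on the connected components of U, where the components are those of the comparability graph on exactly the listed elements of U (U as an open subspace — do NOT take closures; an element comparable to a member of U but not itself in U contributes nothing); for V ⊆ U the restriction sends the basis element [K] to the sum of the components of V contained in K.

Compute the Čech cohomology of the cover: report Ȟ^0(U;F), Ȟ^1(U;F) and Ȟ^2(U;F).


nerve simplices:
  U12={q2,q4} U13={q7} U23={q6}
components per intersection:
  U1: {q2,q4} {q7}
  U2: {q1,q2,q3,q4} {q6}
  U3: {q5,q7,q8} {q6}
  U12: {q2,q4}
  U13: {q7}
  U23: {q6}
C dims 6,3; δ0: rk 3, SNF 1^3
degree 0: 6−3−0 = 3 → Ȟ^0 ≅ Z^3
degree 1: 3−0−3 = 0 → Ȟ^1 ≅ 0
degree 2: 0−0−0 = 0 → Ȟ^2 ≅ 0

Ȟ^0(U;F) ≅ Z^3, Ȟ^1(U;F) ≅ 0 and Ȟ^2(U;F) ≅ 0


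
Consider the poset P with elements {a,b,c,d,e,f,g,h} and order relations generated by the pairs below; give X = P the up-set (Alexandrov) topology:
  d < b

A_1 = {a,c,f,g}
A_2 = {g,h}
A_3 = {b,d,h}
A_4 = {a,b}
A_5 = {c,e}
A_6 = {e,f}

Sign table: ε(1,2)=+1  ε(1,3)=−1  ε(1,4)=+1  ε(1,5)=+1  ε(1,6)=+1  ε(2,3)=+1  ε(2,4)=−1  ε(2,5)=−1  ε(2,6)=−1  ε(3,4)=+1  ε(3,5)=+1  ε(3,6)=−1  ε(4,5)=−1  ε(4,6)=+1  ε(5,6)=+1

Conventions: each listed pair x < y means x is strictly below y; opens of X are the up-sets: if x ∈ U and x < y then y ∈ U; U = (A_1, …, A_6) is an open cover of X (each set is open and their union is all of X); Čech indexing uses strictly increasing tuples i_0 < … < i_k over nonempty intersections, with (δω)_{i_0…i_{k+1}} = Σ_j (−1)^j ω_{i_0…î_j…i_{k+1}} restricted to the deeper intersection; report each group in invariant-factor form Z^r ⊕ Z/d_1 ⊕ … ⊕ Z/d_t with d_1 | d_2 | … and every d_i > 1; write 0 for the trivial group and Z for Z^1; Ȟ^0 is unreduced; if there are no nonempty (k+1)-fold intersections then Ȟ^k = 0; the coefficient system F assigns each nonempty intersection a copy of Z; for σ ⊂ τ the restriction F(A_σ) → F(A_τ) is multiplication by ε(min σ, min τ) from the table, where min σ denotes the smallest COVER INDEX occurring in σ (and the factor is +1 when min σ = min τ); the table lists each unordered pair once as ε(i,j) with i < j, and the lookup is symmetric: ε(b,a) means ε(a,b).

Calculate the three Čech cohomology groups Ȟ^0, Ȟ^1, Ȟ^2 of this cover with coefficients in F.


cover nerve:
  A12={g} A14={a} A15={c} A16={f} A23={h} A34={b} A56={e}
C dims 6,7; δ0: rk 5, SNF 1^5
Ȟ^0: (6−5)−0=1 ⇒ Z
Ȟ^1: (7−0)−5=2 ⇒ Z^2
Ȟ^2: (0−0)−0=0 ⇒ 0

Ȟ^0(U;F) ≅ Z,  Ȟ^1(U;F) ≅ Z^2,  Ȟ^2(U;F) ≅ 0


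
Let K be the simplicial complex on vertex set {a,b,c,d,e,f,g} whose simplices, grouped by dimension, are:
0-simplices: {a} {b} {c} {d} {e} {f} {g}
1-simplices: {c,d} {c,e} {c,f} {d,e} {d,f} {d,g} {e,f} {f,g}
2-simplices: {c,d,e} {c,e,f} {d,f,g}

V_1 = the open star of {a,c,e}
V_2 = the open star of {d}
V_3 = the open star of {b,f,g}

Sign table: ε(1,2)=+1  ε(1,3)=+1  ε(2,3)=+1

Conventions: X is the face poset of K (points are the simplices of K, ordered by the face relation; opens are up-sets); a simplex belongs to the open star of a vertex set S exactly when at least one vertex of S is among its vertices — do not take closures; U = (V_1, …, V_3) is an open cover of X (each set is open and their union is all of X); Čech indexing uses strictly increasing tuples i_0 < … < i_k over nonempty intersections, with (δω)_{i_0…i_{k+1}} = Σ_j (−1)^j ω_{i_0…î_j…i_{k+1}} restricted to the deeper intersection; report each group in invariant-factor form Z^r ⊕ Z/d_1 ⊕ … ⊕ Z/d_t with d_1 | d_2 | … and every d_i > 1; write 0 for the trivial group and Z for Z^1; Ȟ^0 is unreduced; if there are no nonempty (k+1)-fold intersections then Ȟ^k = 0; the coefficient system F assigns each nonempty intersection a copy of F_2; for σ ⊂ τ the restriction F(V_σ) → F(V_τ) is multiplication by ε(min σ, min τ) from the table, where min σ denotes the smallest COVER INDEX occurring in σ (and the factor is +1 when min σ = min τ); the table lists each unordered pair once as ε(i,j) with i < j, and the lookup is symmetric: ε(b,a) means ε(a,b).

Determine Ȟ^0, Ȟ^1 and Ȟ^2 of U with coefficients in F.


Ȟ^0 ≅ Z/2,  Ȟ^1 ≅ Z/2,  Ȟ^2 ≅ 0

nerve of the cover:
  V1={{a},{c},{e},{c,d},{c,e},{c,f},{d,e},{e,f},{c,d,e},{c,e,f}} V2={{d},{c,d},{d,e},{d,f},{d,g},{c,d,e},{d,f,g}} V3={{b},{f},{g},{c,f},{d,f},{d,g},{e,f},{f,g},{c,e,f},{d,f,g}}
  V12={{c,d},{d,e},{c,d,e}} V13={{c,f},{e,f},{c,e,f}} V23={{d,f},{d,g},{d,f,g}}
C dims 3,3; δ0: rk_F2 2
Ȟ^0 = (3 − 2) − 0 = 1, so Ȟ^0 ≅ Z/2
Ȟ^1 = (3 − 0) − 2 = 1, so Ȟ^1 ≅ Z/2
Ȟ^2 = (0 − 0) − 0 = 0, so Ȟ^2 ≅ 0


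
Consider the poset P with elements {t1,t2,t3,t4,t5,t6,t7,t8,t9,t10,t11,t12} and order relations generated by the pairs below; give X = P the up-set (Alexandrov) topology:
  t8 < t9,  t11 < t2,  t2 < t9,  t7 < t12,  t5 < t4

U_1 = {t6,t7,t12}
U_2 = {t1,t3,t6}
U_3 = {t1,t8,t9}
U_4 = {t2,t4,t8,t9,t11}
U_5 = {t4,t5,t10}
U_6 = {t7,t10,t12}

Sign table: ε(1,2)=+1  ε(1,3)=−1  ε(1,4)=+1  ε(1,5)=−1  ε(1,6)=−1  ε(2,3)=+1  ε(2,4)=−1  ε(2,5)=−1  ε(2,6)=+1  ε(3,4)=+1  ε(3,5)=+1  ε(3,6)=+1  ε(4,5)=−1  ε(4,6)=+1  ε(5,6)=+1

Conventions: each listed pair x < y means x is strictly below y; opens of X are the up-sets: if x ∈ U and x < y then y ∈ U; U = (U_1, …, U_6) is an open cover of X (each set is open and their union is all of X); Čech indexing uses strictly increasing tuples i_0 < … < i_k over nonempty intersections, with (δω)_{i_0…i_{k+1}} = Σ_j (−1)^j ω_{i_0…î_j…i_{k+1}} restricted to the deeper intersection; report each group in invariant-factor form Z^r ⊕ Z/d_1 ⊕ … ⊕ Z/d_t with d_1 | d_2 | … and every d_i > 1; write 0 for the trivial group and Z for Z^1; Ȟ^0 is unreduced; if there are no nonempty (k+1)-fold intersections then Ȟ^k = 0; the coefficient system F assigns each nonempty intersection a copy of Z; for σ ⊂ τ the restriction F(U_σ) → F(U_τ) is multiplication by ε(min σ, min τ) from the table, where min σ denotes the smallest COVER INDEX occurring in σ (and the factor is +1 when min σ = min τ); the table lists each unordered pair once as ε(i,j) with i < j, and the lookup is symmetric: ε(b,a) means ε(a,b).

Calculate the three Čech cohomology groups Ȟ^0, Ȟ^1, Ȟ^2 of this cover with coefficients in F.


Ȟ^0 = Z, Ȟ^1 = Z and Ȟ^2 = 0

nerve simplices:
  U12={t6} U16={t7,t12} U23={t1} U34={t8,t9} U45={t4} U56={t10}
C dims 6,6; δ0: rk 5, SNF 1^5
degree 0: 6−5−0 = 1 → Ȟ^0 ≅ Z
degree 1: 6−0−5 = 1 → Ȟ^1 ≅ Z
degree 2: 0−0−0 = 0 → Ȟ^2 ≅ 0
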